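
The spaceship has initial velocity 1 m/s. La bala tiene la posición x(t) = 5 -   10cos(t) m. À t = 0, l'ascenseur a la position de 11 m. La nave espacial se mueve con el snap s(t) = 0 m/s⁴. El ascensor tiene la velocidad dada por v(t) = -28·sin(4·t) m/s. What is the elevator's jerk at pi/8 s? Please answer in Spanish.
Para resolver esto, necesitamos tomar 2 derivadas de nuestra ecuación de la velocidad v(t) = -28·sin(4·t). Derivando la velocidad, obtenemos la aceleración: a(t) = -112·cos(4·t). Tomando d/dt de a(t), encontramos j(t) = 448·sin(4·t). Tenemos la sacudida j(t) = 448·sin(4·t). Sustituyendo t = pi/8: j(pi/8) = 448.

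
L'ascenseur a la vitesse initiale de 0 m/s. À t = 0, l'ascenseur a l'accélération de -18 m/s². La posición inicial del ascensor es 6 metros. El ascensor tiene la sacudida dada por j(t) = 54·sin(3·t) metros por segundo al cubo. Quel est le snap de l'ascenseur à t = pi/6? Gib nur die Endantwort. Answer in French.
Le snap à t = pi/6 est s = 0.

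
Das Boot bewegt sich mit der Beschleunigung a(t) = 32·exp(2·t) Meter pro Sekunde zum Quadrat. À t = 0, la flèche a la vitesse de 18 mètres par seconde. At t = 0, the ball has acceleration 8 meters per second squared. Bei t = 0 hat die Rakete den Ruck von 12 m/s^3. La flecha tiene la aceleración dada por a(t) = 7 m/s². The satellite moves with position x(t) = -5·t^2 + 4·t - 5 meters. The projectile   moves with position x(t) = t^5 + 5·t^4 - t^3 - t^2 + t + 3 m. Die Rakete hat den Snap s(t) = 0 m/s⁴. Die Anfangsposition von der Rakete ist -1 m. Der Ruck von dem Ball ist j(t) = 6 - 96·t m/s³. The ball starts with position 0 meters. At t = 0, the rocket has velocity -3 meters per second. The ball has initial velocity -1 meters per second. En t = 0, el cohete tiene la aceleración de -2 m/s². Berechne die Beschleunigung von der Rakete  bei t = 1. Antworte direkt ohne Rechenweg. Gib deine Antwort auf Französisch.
La réponse est 10.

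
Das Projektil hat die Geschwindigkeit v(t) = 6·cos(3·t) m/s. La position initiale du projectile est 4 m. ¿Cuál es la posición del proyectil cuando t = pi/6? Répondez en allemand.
Ausgehend von der Geschwindigkeit v(t) = 6·cos(3·t), nehmen wir 1 Integral. Durch Integration von der Geschwindigkeit und Verwendung der Anfangsbedingung x(0) = 4, erhalten wir x(t) = 2·sin(3·t) + 4. Aus der Gleichung für die Position x(t) = 2·sin(3·t) + 4, setzen wir t = pi/6 ein und erhalten x = 6.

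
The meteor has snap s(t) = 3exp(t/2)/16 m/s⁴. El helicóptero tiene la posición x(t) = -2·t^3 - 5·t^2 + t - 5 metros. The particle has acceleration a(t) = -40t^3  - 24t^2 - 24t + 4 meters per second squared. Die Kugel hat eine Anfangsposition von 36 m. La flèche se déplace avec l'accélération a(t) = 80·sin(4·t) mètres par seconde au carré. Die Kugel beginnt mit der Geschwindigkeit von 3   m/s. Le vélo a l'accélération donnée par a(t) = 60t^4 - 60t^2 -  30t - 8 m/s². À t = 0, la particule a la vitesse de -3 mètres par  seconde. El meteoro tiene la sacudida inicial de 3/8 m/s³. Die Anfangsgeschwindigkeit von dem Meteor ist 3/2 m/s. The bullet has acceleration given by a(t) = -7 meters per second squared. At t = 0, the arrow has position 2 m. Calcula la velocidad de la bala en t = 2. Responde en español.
Para resolver esto, necesitamos tomar 1 integral de nuestra ecuación de la aceleración a(t) = -7. Tomando ∫a(t)dt y aplicando v(0) = 3, encontramos v(t) = 3 - 7·t. Tenemos la velocidad v(t) = 3 - 7·t. Sustituyendo t = 2: v(2) = -11.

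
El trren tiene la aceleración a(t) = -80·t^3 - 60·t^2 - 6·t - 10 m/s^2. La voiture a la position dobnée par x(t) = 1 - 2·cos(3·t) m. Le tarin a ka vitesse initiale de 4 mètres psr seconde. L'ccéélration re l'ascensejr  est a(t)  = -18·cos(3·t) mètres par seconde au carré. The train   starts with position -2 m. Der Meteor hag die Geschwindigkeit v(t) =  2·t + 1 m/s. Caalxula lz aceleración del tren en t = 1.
Tenemos la aceleración a(t) = -80·t^3 - 60·t^2 - 6·t - 10. Sustituyendo t = 1: a(1) = -156.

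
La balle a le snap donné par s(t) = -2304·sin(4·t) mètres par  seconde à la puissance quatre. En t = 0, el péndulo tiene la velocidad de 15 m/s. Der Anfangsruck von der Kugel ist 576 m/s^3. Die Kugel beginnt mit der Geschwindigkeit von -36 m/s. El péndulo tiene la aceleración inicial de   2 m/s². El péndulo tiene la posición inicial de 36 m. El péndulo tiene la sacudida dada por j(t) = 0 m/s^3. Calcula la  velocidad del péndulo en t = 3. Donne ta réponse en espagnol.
Debemos encontrar la antiderivada de nuestra ecuación de la sacudida j(t) = 0 2 veces. Integrando la sacudida y usando la condición inicial a(0) = 2, obtenemos a(t) = 2. La integral de la aceleración, con v(0) = 15, da la velocidad: v(t) = 2·t + 15. De la ecuación de la velocidad v(t) = 2·t + 15, sustituimos t = 3 para obtener v = 21.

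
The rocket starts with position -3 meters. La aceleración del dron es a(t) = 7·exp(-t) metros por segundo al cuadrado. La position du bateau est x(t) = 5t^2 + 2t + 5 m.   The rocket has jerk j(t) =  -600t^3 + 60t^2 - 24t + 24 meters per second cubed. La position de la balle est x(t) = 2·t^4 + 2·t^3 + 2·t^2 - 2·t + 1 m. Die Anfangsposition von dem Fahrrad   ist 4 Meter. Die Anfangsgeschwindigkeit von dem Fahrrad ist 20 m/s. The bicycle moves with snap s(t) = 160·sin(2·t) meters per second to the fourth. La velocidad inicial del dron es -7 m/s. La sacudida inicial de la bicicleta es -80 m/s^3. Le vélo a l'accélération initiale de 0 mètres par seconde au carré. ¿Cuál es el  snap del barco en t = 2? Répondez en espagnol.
Partiendo de la posición x(t) = 5·t^2 + 2·t + 5, tomamos 4 derivadas. Tomando d/dt de x(t), encontramos v(t) = 10·t + 2. Tomando d/dt de v(t), encontramos a(t) = 10. Tomando d/dt de a(t), encontramos j(t) = 0. Derivando la sacudida, obtenemos el snap: s(t) = 0. De la ecuación del snap s(t) = 0, sustituimos t = 2 para obtener s = 0.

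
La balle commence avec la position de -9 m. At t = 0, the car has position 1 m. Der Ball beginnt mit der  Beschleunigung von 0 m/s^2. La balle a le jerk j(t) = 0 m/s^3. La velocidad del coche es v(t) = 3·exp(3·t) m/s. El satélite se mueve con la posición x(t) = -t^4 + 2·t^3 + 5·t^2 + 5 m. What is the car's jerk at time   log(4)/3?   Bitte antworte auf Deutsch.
Ausgehend von der Geschwindigkeit v(t) = 3·exp(3·t), nehmen wir 2 Ableitungen. Durch Ableiten von der Geschwindigkeit erhalten wir die Beschleunigung: a(t) = 9·exp(3·t). Mit d/dt von a(t) finden wir j(t) = 27·exp(3·t). Wir haben den Ruck j(t) = 27·exp(3·t). Durch Einsetzen von t = log(4)/3: j(log(4)/3) = 108.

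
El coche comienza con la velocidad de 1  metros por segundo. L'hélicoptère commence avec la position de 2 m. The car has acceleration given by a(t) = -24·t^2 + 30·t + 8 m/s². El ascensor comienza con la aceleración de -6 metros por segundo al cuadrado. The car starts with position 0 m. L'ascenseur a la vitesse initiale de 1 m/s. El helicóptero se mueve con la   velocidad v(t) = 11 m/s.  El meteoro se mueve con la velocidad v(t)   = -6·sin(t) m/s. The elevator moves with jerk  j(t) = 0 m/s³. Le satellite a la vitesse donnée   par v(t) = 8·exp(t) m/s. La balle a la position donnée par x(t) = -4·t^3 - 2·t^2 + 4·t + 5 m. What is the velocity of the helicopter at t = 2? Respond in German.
Wir haben die Geschwindigkeit v(t) = 11. Durch Einsetzen von t = 2: v(2) = 11.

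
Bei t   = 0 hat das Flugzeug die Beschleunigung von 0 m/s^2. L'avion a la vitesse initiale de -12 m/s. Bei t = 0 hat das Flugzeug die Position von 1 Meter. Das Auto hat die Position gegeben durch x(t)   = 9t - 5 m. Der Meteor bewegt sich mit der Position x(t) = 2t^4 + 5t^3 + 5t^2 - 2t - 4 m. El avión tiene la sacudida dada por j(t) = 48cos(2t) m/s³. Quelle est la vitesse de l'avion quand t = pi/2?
En partant du jerk j(t) = 48·cos(2·t), nous prenons 2 primitives. L'intégrale du jerk est l'accélération. En utilisant a(0) = 0, nous obtenons a(t) = 24·sin(2·t). La primitive de l'accélération est la vitesse. En utilisant v(0) = -12, nous obtenons v(t) = -12·cos(2·t). Nous avons la vitesse v(t) = -12·cos(2·t). En substituant t = pi/2: v(pi/2) = 12.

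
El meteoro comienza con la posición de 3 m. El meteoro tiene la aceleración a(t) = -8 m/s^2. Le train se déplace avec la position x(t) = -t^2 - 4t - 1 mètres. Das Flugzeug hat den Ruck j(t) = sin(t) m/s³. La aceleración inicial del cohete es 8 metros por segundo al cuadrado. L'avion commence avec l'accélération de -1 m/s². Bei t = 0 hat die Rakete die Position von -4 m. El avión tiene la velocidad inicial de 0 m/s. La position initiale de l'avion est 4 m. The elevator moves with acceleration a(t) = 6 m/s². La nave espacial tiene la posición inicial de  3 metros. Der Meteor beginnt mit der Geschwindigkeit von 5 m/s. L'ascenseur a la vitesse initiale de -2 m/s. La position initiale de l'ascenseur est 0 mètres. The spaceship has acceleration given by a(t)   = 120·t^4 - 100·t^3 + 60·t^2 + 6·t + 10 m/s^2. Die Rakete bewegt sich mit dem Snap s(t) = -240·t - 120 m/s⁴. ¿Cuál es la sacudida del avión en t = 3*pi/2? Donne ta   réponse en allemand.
Wir haben den Ruck j(t) = sin(t). Durch Einsetzen von t = 3*pi/2: j(3*pi/2) = -1.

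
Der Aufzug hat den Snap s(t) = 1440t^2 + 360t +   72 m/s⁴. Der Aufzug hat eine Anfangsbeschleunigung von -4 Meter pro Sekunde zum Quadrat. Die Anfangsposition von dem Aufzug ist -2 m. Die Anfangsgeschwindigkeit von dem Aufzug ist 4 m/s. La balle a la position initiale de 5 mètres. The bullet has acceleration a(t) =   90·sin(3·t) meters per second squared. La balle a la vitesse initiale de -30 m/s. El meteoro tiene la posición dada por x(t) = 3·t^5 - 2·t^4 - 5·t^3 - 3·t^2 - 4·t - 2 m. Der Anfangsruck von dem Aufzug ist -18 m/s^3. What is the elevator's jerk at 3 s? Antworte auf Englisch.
To find the answer, we compute 1 antiderivative of s(t) = 1440·t^2 + 360·t + 72. Taking ∫s(t)dt and applying j(0) = -18, we find j(t) = 480·t^3 + 180·t^2 + 72·t - 18. We have jerk j(t) = 480·t^3 + 180·t^2 + 72·t - 18. Substituting t = 3: j(3) = 14778.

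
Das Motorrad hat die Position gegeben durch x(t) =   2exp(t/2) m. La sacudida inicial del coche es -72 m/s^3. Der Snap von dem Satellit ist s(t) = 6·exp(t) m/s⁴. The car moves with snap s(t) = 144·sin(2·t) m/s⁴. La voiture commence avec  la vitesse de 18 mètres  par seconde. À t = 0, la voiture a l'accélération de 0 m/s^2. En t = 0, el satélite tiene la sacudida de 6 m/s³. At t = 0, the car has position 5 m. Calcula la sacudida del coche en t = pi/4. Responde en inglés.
We must find the integral of our snap equation s(t) = 144·sin(2·t) 1 time. Taking ∫s(t)dt and applying j(0) = -72, we find j(t) = -72·cos(2·t). Using j(t) = -72·cos(2·t) and substituting t = pi/4, we find j = 0.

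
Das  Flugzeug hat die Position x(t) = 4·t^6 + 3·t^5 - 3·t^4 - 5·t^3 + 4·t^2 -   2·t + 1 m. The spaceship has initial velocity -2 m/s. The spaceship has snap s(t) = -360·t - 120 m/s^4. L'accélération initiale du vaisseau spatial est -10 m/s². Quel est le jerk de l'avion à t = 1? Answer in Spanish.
Debemos derivar nuestra ecuación de la posición x(t) = 4·t^6 + 3·t^5 - 3·t^4 - 5·t^3 + 4·t^2 - 2·t + 1 3 veces. Tomando d/dt de x(t), encontramos v(t) = 24·t^5 + 15·t^4 - 12·t^3 - 15·t^2 + 8·t - 2. Derivando la velocidad, obtenemos la aceleración: a(t) = 120·t^4 + 60·t^3 - 36·t^2 - 30·t + 8. La derivada de la aceleración da la sacudida: j(t) = 480·t^3 + 180·t^2 - 72·t - 30. Tenemos la sacudida j(t) = 480·t^3 + 180·t^2 - 72·t - 30. Sustituyendo t = 1: j(1) = 558.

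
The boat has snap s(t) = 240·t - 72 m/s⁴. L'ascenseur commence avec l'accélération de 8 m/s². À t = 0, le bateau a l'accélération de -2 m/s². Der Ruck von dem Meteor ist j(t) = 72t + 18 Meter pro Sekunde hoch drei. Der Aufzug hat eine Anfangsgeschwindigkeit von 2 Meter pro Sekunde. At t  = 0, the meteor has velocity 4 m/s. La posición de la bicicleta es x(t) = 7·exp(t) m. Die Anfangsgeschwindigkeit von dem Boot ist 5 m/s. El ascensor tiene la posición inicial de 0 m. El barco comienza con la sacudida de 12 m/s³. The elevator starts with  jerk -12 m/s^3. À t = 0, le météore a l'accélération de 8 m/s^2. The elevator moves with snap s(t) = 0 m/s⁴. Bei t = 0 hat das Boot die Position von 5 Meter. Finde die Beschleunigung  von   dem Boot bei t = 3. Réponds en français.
Pour résoudre ceci, nous devons prendre 2 primitives de notre équation du snap s(t) = 240·t - 72. En prenant ∫s(t)dt et en appliquant j(0) = 12, nous trouvons j(t) = 120·t^2 - 72·t + 12. En prenant ∫j(t)dt et en appliquant a(0) = -2, nous trouvons a(t) = 40·t^3 - 36·t^2 + 12·t - 2. En utilisant a(t) = 40·t^3 - 36·t^2 + 12·t - 2 et en substituant t = 3, nous trouvons a = 790.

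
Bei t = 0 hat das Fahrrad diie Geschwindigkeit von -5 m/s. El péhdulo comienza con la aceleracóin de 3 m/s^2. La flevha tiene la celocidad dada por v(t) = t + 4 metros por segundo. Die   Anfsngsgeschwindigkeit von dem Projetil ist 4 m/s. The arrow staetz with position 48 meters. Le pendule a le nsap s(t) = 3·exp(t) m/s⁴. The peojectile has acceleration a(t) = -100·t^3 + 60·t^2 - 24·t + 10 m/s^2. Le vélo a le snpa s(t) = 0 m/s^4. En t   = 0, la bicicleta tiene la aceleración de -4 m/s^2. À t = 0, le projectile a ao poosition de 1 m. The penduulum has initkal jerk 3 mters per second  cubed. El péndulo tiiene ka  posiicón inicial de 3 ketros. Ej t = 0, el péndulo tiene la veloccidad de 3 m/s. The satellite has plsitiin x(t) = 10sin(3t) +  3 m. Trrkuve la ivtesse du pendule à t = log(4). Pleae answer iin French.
Pour résoudre ceci, nous devons prendre 3 primitives de notre équation du snap s(t) = 3·exp(t). La primitive du snap est le jerk. En utilisant j(0) = 3, nous obtenons j(t) = 3·exp(t). L'intégrale du jerk est l'accélération. En utilisant a(0) = 3, nous obtenons a(t) = 3·exp(t). En prenant ∫a(t)dt et en appliquant v(0) = 3, nous trouvons v(t) = 3·exp(t). De l'équation de la vitesse v(t) = 3·exp(t), nous substituons t = log(4) pour obtenir v = 12.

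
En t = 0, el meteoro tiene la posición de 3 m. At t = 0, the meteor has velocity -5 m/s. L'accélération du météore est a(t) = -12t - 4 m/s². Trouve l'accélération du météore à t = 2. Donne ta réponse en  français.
En utilisant a(t) = -12·t - 4 et en substituant t = 2, nous trouvons a = -28.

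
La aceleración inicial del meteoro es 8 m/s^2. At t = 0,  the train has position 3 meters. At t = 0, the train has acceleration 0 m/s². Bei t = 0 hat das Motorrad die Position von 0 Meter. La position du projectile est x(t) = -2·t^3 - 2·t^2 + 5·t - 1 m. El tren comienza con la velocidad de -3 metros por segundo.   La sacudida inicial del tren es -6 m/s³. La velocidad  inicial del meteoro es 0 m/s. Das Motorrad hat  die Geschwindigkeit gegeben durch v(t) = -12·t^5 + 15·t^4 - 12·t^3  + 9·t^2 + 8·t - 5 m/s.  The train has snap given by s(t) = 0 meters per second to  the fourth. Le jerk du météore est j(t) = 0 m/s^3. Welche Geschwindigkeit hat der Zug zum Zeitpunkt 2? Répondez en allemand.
Wir müssen die Stammfunktion unserer Gleichung für den Snap s(t) = 0 3-mal finden. Mit ∫s(t)dt und Anwendung von j(0) = -6, finden wir j(t) = -6. Durch Integration von dem Ruck und Verwendung der Anfangsbedingung a(0) = 0, erhalten wir a(t) = -6·t. Das Integral von der Beschleunigung, mit v(0) = -3, ergibt die Geschwindigkeit: v(t) = -3·t^2 - 3. Mit v(t) = -3·t^2 - 3 und Einsetzen von t = 2, finden wir v = -15.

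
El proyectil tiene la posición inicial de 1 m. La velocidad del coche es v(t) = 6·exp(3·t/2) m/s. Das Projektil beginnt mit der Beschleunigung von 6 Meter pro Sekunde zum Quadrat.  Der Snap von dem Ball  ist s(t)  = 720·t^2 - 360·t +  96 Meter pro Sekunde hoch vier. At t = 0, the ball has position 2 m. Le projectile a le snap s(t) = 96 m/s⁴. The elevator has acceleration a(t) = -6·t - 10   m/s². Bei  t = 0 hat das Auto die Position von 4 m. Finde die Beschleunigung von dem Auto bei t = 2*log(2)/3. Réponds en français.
En partant de la vitesse v(t) = 6·exp(3·t/2), nous prenons 1 dérivée. En prenant d/dt de v(t), nous trouvons a(t) = 9·exp(3·t/2). En utilisant a(t) = 9·exp(3·t/2) et en substituant t = 2*log(2)/3, nous trouvons a = 18.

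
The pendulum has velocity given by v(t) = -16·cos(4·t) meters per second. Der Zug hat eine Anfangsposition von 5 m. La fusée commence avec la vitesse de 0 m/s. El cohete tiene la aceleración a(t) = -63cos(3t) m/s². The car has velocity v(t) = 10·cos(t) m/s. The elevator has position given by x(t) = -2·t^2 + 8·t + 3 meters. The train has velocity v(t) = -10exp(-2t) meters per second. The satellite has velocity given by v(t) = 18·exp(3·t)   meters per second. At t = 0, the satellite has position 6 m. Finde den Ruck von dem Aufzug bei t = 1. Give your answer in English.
To solve this, we need to take 3 derivatives of our position equation x(t) = -2·t^2 + 8·t + 3. The derivative of position gives velocity: v(t) = 8 - 4·t. The derivative of velocity gives acceleration: a(t) = -4. Differentiating acceleration, we get jerk: j(t) = 0. Using j(t) = 0 and substituting t = 1, we find j = 0.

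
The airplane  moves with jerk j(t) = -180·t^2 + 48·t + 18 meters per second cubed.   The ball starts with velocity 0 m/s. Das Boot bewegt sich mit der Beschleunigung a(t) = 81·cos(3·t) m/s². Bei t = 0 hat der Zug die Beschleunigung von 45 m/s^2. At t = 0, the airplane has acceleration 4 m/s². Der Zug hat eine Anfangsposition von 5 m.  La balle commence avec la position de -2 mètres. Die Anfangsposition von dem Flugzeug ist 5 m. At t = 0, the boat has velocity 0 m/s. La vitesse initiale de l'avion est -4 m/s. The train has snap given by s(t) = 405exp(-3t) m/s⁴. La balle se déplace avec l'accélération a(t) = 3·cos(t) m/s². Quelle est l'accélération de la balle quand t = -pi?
En utilisant a(t) = 3·cos(t) et en substituant t = -pi, nous trouvons a = -3.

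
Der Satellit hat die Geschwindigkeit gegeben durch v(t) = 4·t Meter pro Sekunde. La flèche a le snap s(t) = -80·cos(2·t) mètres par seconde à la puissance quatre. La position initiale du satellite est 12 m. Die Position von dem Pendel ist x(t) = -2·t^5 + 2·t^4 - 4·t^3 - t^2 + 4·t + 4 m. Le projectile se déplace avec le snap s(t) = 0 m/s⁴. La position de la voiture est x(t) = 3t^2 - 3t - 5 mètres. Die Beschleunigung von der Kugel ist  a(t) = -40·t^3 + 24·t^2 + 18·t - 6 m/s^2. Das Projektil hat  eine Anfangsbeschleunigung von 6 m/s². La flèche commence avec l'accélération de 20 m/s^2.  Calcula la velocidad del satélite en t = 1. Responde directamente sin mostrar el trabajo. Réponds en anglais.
The velocity at t = 1 is v = 4.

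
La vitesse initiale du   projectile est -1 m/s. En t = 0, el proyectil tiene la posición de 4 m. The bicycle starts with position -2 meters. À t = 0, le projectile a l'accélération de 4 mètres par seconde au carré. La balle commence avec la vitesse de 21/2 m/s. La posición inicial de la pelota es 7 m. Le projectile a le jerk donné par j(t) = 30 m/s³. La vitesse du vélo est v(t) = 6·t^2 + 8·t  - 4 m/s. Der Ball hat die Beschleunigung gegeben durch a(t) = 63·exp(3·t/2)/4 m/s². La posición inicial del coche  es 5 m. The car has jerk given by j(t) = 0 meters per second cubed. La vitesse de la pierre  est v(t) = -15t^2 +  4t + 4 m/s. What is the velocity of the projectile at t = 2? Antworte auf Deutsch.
Ausgehend von dem Ruck j(t) = 30, nehmen wir 2 Stammfunktionen. Durch Integration von dem Ruck und Verwendung der Anfangsbedingung a(0) = 4, erhalten wir a(t) = 30·t + 4. Die Stammfunktion von der Beschleunigung, mit v(0) = -1, ergibt die Geschwindigkeit: v(t) = 15·t^2 + 4·t - 1. Mit v(t) = 15·t^2 + 4·t - 1 und Einsetzen von t = 2, finden wir v = 67.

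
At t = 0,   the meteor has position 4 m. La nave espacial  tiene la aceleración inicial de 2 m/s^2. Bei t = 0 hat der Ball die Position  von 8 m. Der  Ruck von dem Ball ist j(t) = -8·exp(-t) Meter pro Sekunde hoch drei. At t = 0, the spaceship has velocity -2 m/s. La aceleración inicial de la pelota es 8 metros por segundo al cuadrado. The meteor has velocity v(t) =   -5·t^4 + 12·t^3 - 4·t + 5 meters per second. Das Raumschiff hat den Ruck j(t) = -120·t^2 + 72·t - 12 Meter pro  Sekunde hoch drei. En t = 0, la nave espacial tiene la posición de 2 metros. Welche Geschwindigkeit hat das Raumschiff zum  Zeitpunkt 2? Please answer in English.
We must find the integral of our jerk equation j(t) = -120·t^2 + 72·t - 12 2 times. Integrating jerk and using the initial condition a(0) = 2, we get a(t) = -40·t^3 + 36·t^2 - 12·t + 2. The antiderivative of acceleration is velocity. Using v(0) = -2, we get v(t) = -10·t^4 + 12·t^3 - 6·t^2 + 2·t - 2. From the given velocity equation v(t) = -10·t^4 + 12·t^3 - 6·t^2 + 2·t - 2, we substitute t = 2 to get v = -86.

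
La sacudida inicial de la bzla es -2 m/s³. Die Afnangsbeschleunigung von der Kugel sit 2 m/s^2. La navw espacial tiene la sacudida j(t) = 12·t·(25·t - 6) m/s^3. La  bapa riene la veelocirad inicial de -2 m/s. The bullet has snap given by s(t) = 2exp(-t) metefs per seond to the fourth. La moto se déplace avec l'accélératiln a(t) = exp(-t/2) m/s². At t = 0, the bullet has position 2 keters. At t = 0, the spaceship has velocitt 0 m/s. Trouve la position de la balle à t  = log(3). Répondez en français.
Pour résoudre ceci, nous devons prendre 4 intégrales de notre équation du snap s(t) = 2·exp(-t). En prenant ∫s(t)dt et en appliquant j(0) = -2, nous trouvons j(t) = -2·exp(-t). La primitive du jerk, avec a(0) = 2, donne l'accélération: a(t) = 2·exp(-t). L'intégrale de l'accélération, avec v(0) = -2, donne la vitesse: v(t) = -2·exp(-t). En prenant ∫v(t)dt et en appliquant x(0) = 2, nous trouvons x(t) = 2·exp(-t). En utilisant x(t) = 2·exp(-t) et en substituant t = log(3), nous trouvons x = 2/3.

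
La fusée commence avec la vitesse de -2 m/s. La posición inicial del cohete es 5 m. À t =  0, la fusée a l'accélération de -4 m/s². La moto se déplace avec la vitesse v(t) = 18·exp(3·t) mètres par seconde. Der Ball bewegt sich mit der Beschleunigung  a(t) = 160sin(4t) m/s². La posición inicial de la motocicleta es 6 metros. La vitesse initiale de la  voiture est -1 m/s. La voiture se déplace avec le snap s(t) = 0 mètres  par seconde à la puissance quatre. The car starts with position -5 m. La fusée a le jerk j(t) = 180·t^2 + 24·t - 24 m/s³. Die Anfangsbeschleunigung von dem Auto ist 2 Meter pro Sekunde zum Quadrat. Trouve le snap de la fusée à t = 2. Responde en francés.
Nous devons dériver notre équation du jerk j(t) = 180·t^2 + 24·t - 24 1 fois. En dérivant le jerk, nous obtenons le snap: s(t) = 360·t + 24. Nous avons le snap s(t) = 360·t + 24. En substituant t = 2: s(2) = 744.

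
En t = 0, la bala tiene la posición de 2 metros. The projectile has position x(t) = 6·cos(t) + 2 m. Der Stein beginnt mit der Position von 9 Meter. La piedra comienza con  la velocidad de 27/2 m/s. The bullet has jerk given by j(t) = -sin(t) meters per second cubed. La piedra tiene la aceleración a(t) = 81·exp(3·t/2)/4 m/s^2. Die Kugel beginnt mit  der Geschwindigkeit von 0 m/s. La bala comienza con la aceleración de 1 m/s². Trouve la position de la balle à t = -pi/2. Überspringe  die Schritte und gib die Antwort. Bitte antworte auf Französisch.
À t = -pi/2, x = 3.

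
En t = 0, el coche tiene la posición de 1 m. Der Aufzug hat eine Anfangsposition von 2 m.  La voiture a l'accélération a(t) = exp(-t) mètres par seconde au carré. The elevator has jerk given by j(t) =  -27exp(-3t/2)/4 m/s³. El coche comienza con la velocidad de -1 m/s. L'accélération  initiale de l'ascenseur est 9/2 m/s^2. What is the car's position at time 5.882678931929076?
We must find the integral of our acceleration equation a(t) = exp(-t) 2 times. Integrating acceleration and using the initial condition v(0) = -1, we get v(t) = -exp(-t). The antiderivative of velocity is position. Using x(0) = 1, we get x(t) = exp(-t). Using x(t) = exp(-t) and substituting t = 5.882678931929076, we find x = 0.00278730825521388.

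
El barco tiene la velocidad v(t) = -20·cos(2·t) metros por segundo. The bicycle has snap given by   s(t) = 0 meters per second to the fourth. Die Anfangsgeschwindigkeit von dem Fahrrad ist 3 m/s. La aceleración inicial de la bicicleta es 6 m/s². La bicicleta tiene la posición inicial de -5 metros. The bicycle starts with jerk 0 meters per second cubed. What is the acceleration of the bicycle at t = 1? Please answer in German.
Ausgehend von dem Snap s(t) = 0, nehmen wir 2 Stammfunktionen. Durch Integration von dem Snap und Verwendung der Anfangsbedingung j(0) = 0, erhalten wir j(t) = 0. Die Stammfunktion von dem Ruck, mit a(0) = 6, ergibt die Beschleunigung: a(t) = 6. Wir haben die Beschleunigung a(t) = 6. Durch Einsetzen von t = 1: a(1) = 6.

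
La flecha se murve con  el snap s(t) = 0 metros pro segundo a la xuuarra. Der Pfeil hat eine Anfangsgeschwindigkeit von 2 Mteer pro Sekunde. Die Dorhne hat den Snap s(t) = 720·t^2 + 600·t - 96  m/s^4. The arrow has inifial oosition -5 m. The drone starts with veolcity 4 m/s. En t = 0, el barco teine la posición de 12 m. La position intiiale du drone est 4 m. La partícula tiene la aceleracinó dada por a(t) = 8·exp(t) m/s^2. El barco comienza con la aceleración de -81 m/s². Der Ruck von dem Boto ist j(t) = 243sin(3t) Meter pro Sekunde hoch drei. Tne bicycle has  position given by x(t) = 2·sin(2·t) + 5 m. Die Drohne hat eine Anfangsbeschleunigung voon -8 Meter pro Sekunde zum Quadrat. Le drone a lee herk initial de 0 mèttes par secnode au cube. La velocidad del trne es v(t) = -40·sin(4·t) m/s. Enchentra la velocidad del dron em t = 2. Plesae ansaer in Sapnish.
Necesitamos integrar nuestra ecuación del snap s(t) = 720·t^2 + 600·t - 96 3 veces. La antiderivada del snap es la sacudida. Usando j(0) = 0, obtenemos j(t) = 12·t·(20·t^2 + 25·t - 8). La integral de la sacudida es la aceleración. Usando a(0) = -8, obtenemos a(t) = 60·t^4 + 100·t^3 - 48·t^2 - 8. La antiderivada de la aceleración, con v(0) = 4, da la velocidad: v(t) = 12·t^5 + 25·t^4 - 16·t^3 - 8·t + 4. Usando v(t) = 12·t^5 + 25·t^4 - 16·t^3 - 8·t + 4 y sustituyendo t = 2, encontramos v = 644.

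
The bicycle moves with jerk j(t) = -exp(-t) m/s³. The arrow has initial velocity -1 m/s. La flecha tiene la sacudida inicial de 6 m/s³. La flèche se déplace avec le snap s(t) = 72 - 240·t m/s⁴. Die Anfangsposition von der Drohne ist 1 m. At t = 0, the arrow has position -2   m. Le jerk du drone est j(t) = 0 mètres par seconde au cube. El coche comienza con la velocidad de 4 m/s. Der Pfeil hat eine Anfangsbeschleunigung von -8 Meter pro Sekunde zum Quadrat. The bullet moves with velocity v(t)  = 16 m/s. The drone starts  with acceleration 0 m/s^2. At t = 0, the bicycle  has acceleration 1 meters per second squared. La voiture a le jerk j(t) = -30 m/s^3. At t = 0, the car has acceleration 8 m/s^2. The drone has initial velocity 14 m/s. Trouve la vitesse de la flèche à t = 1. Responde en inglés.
Starting from snap s(t) = 72 - 240·t, we take 3 antiderivatives. Finding the integral of s(t) and using j(0) = 6: j(t) = -120·t^2 + 72·t + 6. Integrating jerk and using the initial condition a(0) = -8, we get a(t) = -40·t^3 + 36·t^2 + 6·t - 8. Integrating acceleration and using the initial condition v(0) = -1, we get v(t) = -10·t^4 + 12·t^3 + 3·t^2 - 8·t - 1. We have velocity v(t) = -10·t^4 + 12·t^3 + 3·t^2 - 8·t - 1. Substituting t = 1: v(1) = -4.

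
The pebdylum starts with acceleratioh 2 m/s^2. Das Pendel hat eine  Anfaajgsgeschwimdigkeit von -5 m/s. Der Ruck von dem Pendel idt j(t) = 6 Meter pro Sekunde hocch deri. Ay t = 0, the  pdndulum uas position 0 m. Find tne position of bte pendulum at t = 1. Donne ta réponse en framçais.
Nous devons intégrer notre équation du jerk j(t) = 6 3 fois. En intégrant le jerk et en utilisant la condition initiale a(0) = 2, nous obtenons a(t) = 6·t + 2. En prenant ∫a(t)dt et en appliquant v(0) = -5, nous trouvons v(t) = 3·t^2 + 2·t - 5. L'intégrale de la vitesse est la position. En utilisant x(0) = 0, nous obtenons x(t) = t^3 + t^2 - 5·t. En utilisant x(t) = t^3 + t^2 - 5·t et en substituant t = 1, nous trouvons x = -3.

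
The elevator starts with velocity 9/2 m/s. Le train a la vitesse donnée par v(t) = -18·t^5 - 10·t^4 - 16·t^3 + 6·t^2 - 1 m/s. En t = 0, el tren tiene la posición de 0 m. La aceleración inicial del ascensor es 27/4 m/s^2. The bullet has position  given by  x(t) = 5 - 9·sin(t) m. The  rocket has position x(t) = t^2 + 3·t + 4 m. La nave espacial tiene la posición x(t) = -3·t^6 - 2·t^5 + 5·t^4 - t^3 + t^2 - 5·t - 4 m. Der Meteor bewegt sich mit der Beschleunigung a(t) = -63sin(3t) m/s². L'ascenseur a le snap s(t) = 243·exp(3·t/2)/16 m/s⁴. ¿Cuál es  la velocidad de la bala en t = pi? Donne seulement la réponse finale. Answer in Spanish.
La velocidad en t = pi es v = 9.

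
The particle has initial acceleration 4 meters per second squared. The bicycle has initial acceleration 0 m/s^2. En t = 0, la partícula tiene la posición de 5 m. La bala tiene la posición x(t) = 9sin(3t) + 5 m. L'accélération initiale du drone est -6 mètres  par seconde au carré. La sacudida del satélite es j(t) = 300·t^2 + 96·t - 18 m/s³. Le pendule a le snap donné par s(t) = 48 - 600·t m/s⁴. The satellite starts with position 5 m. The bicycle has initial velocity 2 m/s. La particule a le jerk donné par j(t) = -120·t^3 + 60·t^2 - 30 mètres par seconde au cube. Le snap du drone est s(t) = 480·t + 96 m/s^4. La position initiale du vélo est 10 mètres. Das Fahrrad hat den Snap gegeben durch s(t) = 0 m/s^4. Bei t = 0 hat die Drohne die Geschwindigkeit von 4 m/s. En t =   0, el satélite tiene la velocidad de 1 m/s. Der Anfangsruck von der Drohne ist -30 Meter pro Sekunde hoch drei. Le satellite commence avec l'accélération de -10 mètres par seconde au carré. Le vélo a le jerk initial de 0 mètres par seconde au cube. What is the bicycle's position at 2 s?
We must find the antiderivative of our snap equation s(t) = 0 4 times. Integrating snap and using the initial condition j(0) = 0, we get j(t) = 0. Taking ∫j(t)dt and applying a(0) = 0, we find a(t) = 0. The integral of acceleration is velocity. Using v(0) = 2, we get v(t) = 2. Finding the integral of v(t) and using x(0) = 10: x(t) = 2·t + 10. We have position x(t) = 2·t + 10. Substituting t = 2: x(2) = 14.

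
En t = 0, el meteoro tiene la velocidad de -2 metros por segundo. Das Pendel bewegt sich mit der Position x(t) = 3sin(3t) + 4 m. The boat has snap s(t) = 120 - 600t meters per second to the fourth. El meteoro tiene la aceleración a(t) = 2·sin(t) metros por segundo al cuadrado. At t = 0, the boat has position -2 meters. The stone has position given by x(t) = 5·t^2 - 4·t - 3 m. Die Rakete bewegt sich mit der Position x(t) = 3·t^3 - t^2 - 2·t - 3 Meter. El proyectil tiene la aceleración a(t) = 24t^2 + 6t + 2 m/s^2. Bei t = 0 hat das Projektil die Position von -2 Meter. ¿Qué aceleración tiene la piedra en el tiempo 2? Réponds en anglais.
Starting from position x(t) = 5·t^2 - 4·t - 3, we take 2 derivatives. Differentiating position, we get velocity: v(t) = 10·t - 4. Differentiating velocity, we get acceleration: a(t) = 10. We have acceleration a(t) = 10. Substituting t = 2: a(2) = 10.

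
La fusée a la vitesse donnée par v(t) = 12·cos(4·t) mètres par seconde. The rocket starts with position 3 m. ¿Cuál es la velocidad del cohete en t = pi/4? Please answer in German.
Aus der Gleichung für die Geschwindigkeit v(t) = 12·cos(4·t), setzen wir t = pi/4 ein und erhalten v = -12.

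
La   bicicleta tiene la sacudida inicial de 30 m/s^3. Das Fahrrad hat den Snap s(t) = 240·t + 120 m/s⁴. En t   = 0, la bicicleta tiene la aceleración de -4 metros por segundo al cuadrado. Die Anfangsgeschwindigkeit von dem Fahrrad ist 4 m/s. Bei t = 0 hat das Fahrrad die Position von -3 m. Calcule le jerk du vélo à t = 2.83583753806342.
Nous devons intégrer notre équation du snap s(t) = 240·t + 120 1 fois. En prenant ∫s(t)dt et en appliquant j(0) = 30, nous trouvons j(t) = 120·t^2 + 120·t + 30. Nous avons le jerk j(t) = 120·t^2 + 120·t + 30. En substituant t = 2.83583753806342: j(2.83583753806342) = 1335.33744964236.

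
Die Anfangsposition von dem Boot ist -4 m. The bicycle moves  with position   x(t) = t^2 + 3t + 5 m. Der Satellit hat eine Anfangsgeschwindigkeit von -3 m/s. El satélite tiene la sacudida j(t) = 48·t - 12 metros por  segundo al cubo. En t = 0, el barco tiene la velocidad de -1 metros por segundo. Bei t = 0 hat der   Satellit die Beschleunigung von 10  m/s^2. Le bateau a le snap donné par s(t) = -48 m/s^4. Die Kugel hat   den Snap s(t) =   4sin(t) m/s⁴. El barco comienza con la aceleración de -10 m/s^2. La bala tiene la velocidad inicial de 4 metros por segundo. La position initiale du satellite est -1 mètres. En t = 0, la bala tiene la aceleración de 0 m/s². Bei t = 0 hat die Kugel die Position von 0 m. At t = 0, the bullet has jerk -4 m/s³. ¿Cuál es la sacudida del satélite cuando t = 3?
Tenemos la sacudida j(t) = 48·t - 12. Sustituyendo t = 3: j(3) = 132.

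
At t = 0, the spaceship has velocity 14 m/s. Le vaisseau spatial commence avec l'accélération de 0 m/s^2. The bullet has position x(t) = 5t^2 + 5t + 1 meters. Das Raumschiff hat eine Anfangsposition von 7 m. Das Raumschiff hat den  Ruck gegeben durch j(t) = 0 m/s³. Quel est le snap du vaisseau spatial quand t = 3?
En partant du jerk j(t) = 0, nous prenons 1 dérivée. En prenant d/dt de j(t), nous trouvons s(t) = 0. De l'équation du snap s(t) = 0, nous substituons t = 3 pour obtenir s = 0.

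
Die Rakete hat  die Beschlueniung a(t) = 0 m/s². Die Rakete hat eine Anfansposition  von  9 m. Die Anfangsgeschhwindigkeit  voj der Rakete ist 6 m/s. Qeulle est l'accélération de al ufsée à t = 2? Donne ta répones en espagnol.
De la ecuación de la aceleración a(t) = 0, sustituimos t = 2 para obtener a = 0.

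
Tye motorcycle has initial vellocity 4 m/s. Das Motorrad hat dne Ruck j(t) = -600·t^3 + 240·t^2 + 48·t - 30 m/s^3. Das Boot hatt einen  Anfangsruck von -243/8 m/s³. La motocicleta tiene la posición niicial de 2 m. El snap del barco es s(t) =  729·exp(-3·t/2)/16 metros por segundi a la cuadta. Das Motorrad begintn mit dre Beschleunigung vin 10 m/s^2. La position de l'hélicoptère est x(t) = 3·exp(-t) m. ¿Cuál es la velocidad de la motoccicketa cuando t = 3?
Necesitamos integrar nuestra ecuación de la sacudida j(t) = -600·t^3 + 240·t^2 + 48·t - 30 2 veces. La integral de la sacudida es la aceleración. Usando a(0) = 10, obtenemos a(t) = -150·t^4 + 80·t^3 + 24·t^2 - 30·t + 10. La integral de la aceleración es la velocidad. Usando v(0) = 4, obtenemos v(t) = -30·t^5 + 20·t^4 + 8·t^3 - 15·t^2 + 10·t + 4. De la ecuación de la velocidad v(t) = -30·t^5 + 20·t^4 + 8·t^3 - 15·t^2 + 10·t + 4, sustituimos t = 3 para obtener v = -5555.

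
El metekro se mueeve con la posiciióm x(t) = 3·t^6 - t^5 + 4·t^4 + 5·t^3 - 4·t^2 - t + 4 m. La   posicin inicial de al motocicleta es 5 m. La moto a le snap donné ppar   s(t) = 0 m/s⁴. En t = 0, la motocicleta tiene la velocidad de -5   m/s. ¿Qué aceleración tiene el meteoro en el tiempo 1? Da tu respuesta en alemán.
Wir müssen unsere Gleichung für die Position x(t) = 3·t^6 - t^5 + 4·t^4 + 5·t^3 - 4·t^2 - t + 4 2-mal ableiten. Die Ableitung von der Position ergibt die Geschwindigkeit: v(t) = 18·t^5 - 5·t^4 + 16·t^3 + 15·t^2 - 8·t - 1. Durch Ableiten von der Geschwindigkeit erhalten wir die Beschleunigung: a(t) = 90·t^4 - 20·t^3 + 48·t^2 + 30·t - 8. Mit a(t) = 90·t^4 - 20·t^3 + 48·t^2 + 30·t - 8 und Einsetzen von t = 1, finden wir a = 140.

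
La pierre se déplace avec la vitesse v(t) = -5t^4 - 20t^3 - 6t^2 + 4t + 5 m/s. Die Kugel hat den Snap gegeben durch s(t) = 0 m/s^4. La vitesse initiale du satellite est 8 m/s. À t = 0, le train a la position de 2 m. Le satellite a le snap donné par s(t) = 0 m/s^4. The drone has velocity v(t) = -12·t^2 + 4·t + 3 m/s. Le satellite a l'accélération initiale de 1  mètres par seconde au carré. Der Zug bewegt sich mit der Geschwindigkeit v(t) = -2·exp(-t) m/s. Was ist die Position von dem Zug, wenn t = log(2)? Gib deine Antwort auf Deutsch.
Ausgehend von der Geschwindigkeit v(t) = -2·exp(-t), nehmen wir 1 Stammfunktion. Durch Integration von der Geschwindigkeit und Verwendung der Anfangsbedingung x(0) = 2, erhalten wir x(t) = 2·exp(-t). Aus der Gleichung für die Position x(t) = 2·exp(-t), setzen wir t = log(2) ein und erhalten x = 1.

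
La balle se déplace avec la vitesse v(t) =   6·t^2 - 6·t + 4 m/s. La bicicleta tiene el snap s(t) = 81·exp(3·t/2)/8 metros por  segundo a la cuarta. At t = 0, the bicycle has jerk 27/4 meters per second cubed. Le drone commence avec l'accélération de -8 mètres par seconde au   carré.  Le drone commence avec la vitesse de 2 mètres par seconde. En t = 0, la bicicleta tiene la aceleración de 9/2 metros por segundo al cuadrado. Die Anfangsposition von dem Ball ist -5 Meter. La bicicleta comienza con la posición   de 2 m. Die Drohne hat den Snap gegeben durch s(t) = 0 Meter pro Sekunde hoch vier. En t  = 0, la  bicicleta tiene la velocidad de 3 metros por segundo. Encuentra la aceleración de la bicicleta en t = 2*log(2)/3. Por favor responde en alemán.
Wir müssen unsere Gleichung für den Snap s(t) = 81·exp(3·t/2)/8 2-mal integrieren. Durch Integration von dem Snap und Verwendung der Anfangsbedingung j(0) = 27/4, erhalten wir j(t) = 27·exp(3·t/2)/4. Durch Integration von dem Ruck und Verwendung der Anfangsbedingung a(0) = 9/2, erhalten wir a(t) = 9·exp(3·t/2)/2. Wir haben die Beschleunigung a(t) = 9·exp(3·t/2)/2. Durch Einsetzen von t = 2*log(2)/3: a(2*log(2)/3) = 9.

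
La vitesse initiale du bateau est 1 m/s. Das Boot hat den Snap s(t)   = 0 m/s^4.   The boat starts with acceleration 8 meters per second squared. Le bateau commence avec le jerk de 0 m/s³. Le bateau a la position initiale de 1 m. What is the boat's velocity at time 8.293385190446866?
Starting from snap s(t) = 0, we take 3 antiderivatives. Finding the antiderivative of s(t) and using j(0) = 0: j(t) = 0. Finding the integral of j(t) and using a(0) = 8: a(t) = 8. Taking ∫a(t)dt and applying v(0) = 1, we find v(t) = 8·t + 1. We have velocity v(t) = 8·t + 1. Substituting t = 8.293385190446866: v(8.293385190446866) = 67.3470815235749.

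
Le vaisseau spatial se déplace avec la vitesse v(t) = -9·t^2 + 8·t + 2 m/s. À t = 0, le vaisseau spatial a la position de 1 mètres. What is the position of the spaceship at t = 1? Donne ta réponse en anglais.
We need to integrate our velocity equation v(t) = -9·t^2 + 8·t + 2 1 time. The antiderivative of velocity, with x(0) = 1, gives position: x(t) = -3·t^3 + 4·t^2 + 2·t + 1. We have position x(t) = -3·t^3 + 4·t^2 + 2·t + 1. Substituting t = 1: x(1) = 4.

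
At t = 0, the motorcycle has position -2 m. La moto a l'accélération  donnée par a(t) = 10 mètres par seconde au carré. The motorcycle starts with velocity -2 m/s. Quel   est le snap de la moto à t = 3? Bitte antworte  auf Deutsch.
Wir müssen unsere Gleichung für die Beschleunigung a(t) = 10 2-mal ableiten. Durch Ableiten von der Beschleunigung erhalten wir den Ruck: j(t) = 0. Mit d/dt von j(t) finden wir s(t) = 0. Mit s(t) = 0 und Einsetzen von t = 3, finden wir s = 0.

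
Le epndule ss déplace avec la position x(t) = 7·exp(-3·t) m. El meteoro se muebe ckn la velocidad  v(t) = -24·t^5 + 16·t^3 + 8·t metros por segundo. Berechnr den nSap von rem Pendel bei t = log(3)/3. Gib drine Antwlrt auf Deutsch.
Um dies zu lösen, müssen wir 4 Ableitungen unserer Gleichung für die Position x(t) = 7·exp(-3·t) nehmen. Durch Ableiten von der Position erhalten wir die Geschwindigkeit: v(t) = -21·exp(-3·t). Mit d/dt von v(t) finden wir a(t) = 63·exp(-3·t). Die Ableitung von der Beschleunigung ergibt den Ruck: j(t) = -189·exp(-3·t). Durch Ableiten von dem Ruck erhalten wir den Snap: s(t) = 567·exp(-3·t). Mit s(t) = 567·exp(-3·t) und Einsetzen von t = log(3)/3, finden wir s = 189.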